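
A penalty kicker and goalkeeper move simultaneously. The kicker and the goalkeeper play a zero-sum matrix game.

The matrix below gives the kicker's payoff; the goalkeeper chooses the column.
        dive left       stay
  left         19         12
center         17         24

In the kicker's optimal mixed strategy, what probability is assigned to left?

1/2

Row minima are 12 and 17, so the kicker's maximin is 17; column maxima are 19 and 24, so the goalkeeper's minimax is 19. These differ, so the equilibrium is in mixed strategies.
Let the kicker play left with probability p. The goalkeeper is indifferent when 19p + 17(1−p) = 12p + 24(1−p), giving p = 1/2.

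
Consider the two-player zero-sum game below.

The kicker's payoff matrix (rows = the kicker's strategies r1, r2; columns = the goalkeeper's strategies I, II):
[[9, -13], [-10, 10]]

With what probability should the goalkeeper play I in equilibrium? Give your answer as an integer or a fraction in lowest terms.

Row minima are -13 and -10, so the kicker's maximin is -10; column maxima are 9 and 10, so the goalkeeper's minimax is 9. These differ, so the equilibrium is in mixed strategies.
Let the goalkeeper play I with probability q. The kicker is indifferent when 9q − 13(1−q) = −10q + 10(1−q), giving q = 23/42.

23/42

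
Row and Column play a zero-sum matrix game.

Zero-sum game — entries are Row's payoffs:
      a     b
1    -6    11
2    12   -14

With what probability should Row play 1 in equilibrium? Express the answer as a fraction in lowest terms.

Row minima are -6 and -14, so Row's maximin is -6; column maxima are 12 and 11, so Column's minimax is 11. These differ, so the equilibrium is in mixed strategies.
Let Row play 1 with probability p. Column is indifferent when −6p + 12(1−p) = 11p − 14(1−p), giving p = 26/43.

26/43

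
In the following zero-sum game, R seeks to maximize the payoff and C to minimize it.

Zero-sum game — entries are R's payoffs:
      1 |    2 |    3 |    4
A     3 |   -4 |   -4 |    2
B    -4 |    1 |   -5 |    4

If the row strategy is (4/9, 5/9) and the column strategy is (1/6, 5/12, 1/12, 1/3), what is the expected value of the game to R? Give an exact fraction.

Against (1/6, 5/12, 1/12, 1/3), each row's expected payoff is A: -5/6; B: 2/3.
Taking the (4/9, 5/9)-weighted average: (4/9)·(-5/6) + (5/9)·(2/3) = 0.

0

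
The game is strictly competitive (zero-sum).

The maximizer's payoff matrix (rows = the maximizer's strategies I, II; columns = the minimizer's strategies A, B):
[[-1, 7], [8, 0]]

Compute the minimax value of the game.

7/2

Row minima are -1 and 0, so the maximizer's maximin is 0; column maxima are 8 and 7, so the minimizer's minimax is 7. These differ, so the equilibrium is in mixed strategies.
Let the maximizer play I with probability p. The minimizer is indifferent when −p + 8(1−p) = 7p, giving p = 1/2.
Let the minimizer play A with probability q. The maximizer is indifferent when −q + 7(1−q) = 8q, giving q = 7/16.
The value is -1·(7/16) + (7)·(9/16) = 7/2.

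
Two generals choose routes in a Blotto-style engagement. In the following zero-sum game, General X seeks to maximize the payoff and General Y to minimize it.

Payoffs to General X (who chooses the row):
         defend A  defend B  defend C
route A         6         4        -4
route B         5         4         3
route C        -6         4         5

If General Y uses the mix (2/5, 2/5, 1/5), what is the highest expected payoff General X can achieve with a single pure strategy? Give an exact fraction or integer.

21/5

route A: (6)·(2/5) + (4)·(2/5) + (-4)·(1/5) = 16/5.
route B: (5)·(2/5) + (4)·(2/5) + (3)·(1/5) = 21/5.
route C: (-6)·(2/5) + (4)·(2/5) + (5)·(1/5) = 1/5.
The best pure response is route B with expected payoff 21/5.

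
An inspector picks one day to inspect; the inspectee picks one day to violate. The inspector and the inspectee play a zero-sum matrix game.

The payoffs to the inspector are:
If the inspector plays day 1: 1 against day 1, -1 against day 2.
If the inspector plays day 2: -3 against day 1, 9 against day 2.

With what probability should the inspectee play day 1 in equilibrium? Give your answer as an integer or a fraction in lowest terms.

5/7

Row minima are -1 and -3, so the inspector's maximin is -1; column maxima are 1 and 9, so the inspectee's minimax is 1. These differ, so the equilibrium is in mixed strategies.
Let the inspectee play day 1 with probability q. The inspector is indifferent when q − (1−q) = −3q + 9(1−q), giving q = 5/7.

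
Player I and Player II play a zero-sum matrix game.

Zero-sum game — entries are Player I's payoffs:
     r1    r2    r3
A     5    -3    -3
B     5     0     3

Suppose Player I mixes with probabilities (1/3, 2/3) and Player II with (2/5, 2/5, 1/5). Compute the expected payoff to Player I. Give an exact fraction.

9/5

Against (2/5, 2/5, 1/5), each row's expected payoff is A: 1/5; B: 13/5.
Taking the (1/3, 2/3)-weighted average: (1/3)·(1/5) + (2/3)·(13/5) = 9/5.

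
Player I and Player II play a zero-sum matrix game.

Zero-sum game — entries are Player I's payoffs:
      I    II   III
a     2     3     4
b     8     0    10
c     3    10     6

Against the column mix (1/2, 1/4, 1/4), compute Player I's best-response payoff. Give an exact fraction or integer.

a: (2)·(1/2) + (3)·(1/4) + (4)·(1/4) = 11/4.
b: (8)·(1/2) + (0)·(1/4) + (10)·(1/4) = 13/2.
c: (3)·(1/2) + (10)·(1/4) + (6)·(1/4) = 11/2.
The best pure response is b with expected payoff 13/2.

13/2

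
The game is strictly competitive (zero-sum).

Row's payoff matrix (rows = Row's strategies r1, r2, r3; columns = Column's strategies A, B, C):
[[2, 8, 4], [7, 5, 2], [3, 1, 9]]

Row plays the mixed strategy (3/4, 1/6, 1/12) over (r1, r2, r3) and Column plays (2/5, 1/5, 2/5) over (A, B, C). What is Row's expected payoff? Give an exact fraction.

Against (2/5, 1/5, 2/5), each row's expected payoff is r1: 4; r2: 23/5; r3: 5.
Taking the (3/4, 1/6, 1/12)-weighted average: (3/4)·(4) + (1/6)·(23/5) + (1/12)·(5) = 251/60.

251/60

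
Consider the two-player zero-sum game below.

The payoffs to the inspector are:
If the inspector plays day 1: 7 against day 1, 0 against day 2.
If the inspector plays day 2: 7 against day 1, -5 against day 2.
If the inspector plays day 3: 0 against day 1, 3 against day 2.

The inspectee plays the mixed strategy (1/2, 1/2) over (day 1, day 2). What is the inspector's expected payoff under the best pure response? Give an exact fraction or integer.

7/2

day 1: (7)·(1/2) + (0)·(1/2) = 7/2.
day 2: (7)·(1/2) + (-5)·(1/2) = 1.
day 3: (0)·(1/2) + (3)·(1/2) = 3/2.
The best pure response is day 1 with expected payoff 7/2.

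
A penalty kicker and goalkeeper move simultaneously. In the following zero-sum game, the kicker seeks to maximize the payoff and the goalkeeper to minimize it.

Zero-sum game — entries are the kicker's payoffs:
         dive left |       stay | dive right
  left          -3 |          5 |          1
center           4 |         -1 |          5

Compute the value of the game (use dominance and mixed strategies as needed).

17/13

Column dive right is strictly dominated by dive left for the goalkeeper (it gives the kicker more in every row).
The remaining 2×2 game on (left, center) × (dive left, stay) has no saddle point. Let the kicker play left with probability p; indifference gives −3p + 4(1−p) = 5p − (1−p), so p = 5/13.
Similarly the goalkeeper's optimal q on dive left is 6/13, and the value is -3·(6/13) + (5)·(7/13) = 17/13.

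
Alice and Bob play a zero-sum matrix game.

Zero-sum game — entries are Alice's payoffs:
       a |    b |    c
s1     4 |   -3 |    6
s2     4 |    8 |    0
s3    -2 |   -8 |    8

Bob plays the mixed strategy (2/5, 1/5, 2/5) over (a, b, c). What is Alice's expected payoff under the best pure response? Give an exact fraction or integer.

s1: (4)·(2/5) + (-3)·(1/5) + (6)·(2/5) = 17/5.
s2: (4)·(2/5) + (8)·(1/5) + (0)·(2/5) = 16/5.
s3: (-2)·(2/5) + (-8)·(1/5) + (8)·(2/5) = 4/5.
The best pure response is s1 with expected payoff 17/5.

17/5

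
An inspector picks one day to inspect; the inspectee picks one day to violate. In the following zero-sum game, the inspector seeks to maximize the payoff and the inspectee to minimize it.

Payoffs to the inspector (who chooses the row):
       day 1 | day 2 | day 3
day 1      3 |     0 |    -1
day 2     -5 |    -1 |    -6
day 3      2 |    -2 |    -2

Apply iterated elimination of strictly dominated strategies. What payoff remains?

-1

Row day 3 is strictly dominated by row day 1 (3>2, 0>-2, -1>-2); eliminate day 3.
Column day 1 is strictly dominated by day 3 for the inspectee (-1<3, -6<-5); eliminate day 1.
Row day 2 is strictly dominated by row day 1 (0>-1, -1>-6); eliminate day 2.
Column day 2 is strictly dominated by day 3 for the inspectee (-1<0); eliminate day 2.
Only (day 1, day 3) remains, with payoff -1.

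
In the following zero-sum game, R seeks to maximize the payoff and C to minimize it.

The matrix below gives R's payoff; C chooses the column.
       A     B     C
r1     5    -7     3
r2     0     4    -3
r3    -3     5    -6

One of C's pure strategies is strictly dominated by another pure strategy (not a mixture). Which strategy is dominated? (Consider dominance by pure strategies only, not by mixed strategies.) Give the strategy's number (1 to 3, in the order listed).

1

C prefers columns that give R less. Compare A with C: 3 < 5, -3 < 0, -6 < -3.
So C strictly dominates A for C; A is strictly dominated.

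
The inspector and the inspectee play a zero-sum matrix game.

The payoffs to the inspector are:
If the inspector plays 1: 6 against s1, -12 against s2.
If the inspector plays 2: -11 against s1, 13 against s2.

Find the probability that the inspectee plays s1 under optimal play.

25/42

Row minima are -12 and -11, so the inspector's maximin is -11; column maxima are 6 and 13, so the inspectee's minimax is 6. These differ, so the equilibrium is in mixed strategies.
Let the inspectee play s1 with probability q. The inspector is indifferent when 6q − 12(1−q) = −11q + 13(1−q), giving q = 25/42.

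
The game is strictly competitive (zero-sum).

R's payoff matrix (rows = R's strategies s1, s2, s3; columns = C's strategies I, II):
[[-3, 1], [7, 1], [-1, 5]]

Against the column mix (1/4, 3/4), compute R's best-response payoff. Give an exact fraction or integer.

s1: (-3)·(1/4) + (1)·(3/4) = 0.
s2: (7)·(1/4) + (1)·(3/4) = 5/2.
s3: (-1)·(1/4) + (5)·(3/4) = 7/2.
The best pure response is s3 with expected payoff 7/2.

7/2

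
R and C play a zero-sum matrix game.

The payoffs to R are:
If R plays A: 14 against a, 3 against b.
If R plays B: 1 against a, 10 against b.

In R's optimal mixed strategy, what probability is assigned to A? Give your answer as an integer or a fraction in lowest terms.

9/20

Row minima are 3 and 1, so R's maximin is 3; column maxima are 14 and 10, so C's minimax is 10. These differ, so the equilibrium is in mixed strategies.
Let R play A with probability p. C is indifferent when 14p + (1−p) = 3p + 10(1−p), giving p = 9/20.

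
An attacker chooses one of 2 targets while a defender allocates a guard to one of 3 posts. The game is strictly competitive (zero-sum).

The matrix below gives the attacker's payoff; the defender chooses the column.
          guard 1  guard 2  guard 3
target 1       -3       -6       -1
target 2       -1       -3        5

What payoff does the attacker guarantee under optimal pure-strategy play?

-3

Row minima: -6, -3 → the attacker's maximin is -3.
Column maxima: -1, -3, 5 → the defender's minimax is -3.
They coincide at (target 2, guard 2), so the value is -3.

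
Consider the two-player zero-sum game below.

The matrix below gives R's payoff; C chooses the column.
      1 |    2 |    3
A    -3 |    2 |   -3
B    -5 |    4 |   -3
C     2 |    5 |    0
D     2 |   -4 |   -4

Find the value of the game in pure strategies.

Row minima: -3, -5, 0, -4 → R's maximin is 0.
Column maxima: 2, 5, 0 → C's minimax is 0.
They coincide at (C, 3), so the value is 0.

0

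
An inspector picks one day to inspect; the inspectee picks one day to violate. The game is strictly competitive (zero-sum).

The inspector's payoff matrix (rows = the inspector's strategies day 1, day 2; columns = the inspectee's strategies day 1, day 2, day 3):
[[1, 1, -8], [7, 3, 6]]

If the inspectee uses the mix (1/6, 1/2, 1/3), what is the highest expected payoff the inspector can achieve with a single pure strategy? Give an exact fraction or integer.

14/3

day 1: (1)·(1/6) + (1)·(1/2) + (-8)·(1/3) = -2.
day 2: (7)·(1/6) + (3)·(1/2) + (6)·(1/3) = 14/3.
The best pure response is day 2 with expected payoff 14/3.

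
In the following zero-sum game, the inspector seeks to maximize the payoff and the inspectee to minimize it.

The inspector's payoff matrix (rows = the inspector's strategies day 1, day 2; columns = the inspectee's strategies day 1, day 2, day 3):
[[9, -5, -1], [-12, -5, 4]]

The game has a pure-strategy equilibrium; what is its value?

-5

Row minima: -5, -12 → the inspector's maximin is -5.
Column maxima: 9, -5, 4 → the inspectee's minimax is -5.
They coincide at (day 1, day 2), so the value is -5.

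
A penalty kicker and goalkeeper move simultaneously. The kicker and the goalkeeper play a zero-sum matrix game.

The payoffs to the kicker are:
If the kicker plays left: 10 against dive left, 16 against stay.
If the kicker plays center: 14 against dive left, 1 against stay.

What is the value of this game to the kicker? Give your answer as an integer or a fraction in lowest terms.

214/19

Row minima are 10 and 1, so the kicker's maximin is 10; column maxima are 14 and 16, so the goalkeeper's minimax is 14. These differ, so the equilibrium is in mixed strategies.
Let the kicker play left with probability p. The goalkeeper is indifferent when 10p + 14(1−p) = 16p + (1−p), giving p = 13/19.
Let the goalkeeper play dive left with probability q. The kicker is indifferent when 10q + 16(1−q) = 14q + (1−q), giving q = 15/19.
The value is 10·(15/19) + (16)·(4/19) = 214/19.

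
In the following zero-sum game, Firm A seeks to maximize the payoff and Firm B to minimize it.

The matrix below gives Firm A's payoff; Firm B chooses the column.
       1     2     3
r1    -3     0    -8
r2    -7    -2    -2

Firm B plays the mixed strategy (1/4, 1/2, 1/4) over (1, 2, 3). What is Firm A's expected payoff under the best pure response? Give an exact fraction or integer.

-11/4

r1: (-3)·(1/4) + (0)·(1/2) + (-8)·(1/4) = -11/4.
r2: (-7)·(1/4) + (-2)·(1/2) + (-2)·(1/4) = -13/4.
The best pure response is r1 with expected payoff -11/4.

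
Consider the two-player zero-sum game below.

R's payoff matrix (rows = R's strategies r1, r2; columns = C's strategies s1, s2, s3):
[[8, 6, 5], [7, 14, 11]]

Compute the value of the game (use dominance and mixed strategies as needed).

53/7

Column s2 is strictly dominated by s3 for C (it gives R more in every row).
The remaining 2×2 game on (r1, r2) × (s1, s3) has no saddle point. Let R play r1 with probability p; indifference gives 8p + 7(1−p) = 5p + 11(1−p), so p = 4/7.
Similarly C's optimal q on s1 is 6/7, and the value is 8·(6/7) + (5)·(1/7) = 53/7.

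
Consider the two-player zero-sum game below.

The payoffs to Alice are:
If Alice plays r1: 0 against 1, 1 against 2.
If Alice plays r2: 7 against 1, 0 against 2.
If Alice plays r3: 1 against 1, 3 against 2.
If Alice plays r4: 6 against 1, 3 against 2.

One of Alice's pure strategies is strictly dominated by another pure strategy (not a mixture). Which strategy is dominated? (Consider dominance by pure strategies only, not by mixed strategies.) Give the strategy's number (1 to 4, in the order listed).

Compare r1 with r3: 1 > 0, 3 > 1.
So r3 strictly dominates r1 for Alice; r1 is strictly dominated.

1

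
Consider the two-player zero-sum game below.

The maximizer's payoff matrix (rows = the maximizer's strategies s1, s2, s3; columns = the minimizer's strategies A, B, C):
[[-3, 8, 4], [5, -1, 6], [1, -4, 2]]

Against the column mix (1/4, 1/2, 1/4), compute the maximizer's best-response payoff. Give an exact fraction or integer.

s1: (-3)·(1/4) + (8)·(1/2) + (4)·(1/4) = 17/4.
s2: (5)·(1/4) + (-1)·(1/2) + (6)·(1/4) = 9/4.
s3: (1)·(1/4) + (-4)·(1/2) + (2)·(1/4) = -5/4.
The best pure response is s1 with expected payoff 17/4.

17/4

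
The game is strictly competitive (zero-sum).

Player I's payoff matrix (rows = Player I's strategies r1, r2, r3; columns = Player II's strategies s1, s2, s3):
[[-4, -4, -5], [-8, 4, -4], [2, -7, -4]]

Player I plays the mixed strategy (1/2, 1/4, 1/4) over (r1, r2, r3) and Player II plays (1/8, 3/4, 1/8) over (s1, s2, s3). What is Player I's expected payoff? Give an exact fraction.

-49/16

Against (1/8, 3/4, 1/8), each row's expected payoff is r1: -33/8; r2: 3/2; r3: -11/2.
Taking the (1/2, 1/4, 1/4)-weighted average: (1/2)·(-33/8) + (1/4)·(3/2) + (1/4)·(-11/2) = -49/16.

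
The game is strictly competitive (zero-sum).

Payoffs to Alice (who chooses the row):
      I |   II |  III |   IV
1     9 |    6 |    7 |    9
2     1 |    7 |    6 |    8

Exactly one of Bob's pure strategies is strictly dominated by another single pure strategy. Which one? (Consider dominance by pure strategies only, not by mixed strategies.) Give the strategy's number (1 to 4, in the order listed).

Bob prefers columns that give Alice less. Compare IV with II: 6 < 9, 7 < 8.
So II strictly dominates IV for Bob; IV is strictly dominated.

4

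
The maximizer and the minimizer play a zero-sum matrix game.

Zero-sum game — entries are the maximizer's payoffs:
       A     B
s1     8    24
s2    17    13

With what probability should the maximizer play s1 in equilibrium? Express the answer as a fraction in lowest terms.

Row minima are 8 and 13, so the maximizer's maximin is 13; column maxima are 17 and 24, so the minimizer's minimax is 17. These differ, so the equilibrium is in mixed strategies.
Let the maximizer play s1 with probability p. The minimizer is indifferent when 8p + 17(1−p) = 24p + 13(1−p), giving p = 1/5.

1/5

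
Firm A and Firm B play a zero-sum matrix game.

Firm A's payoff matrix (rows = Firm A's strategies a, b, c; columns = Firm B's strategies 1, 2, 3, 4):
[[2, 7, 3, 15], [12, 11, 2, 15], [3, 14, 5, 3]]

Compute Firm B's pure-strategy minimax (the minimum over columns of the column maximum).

The worst case (largest entry) in each column is 1: 12, 2: 14, 3: 5, 4: 15.
The best (smallest) of these is 5.

5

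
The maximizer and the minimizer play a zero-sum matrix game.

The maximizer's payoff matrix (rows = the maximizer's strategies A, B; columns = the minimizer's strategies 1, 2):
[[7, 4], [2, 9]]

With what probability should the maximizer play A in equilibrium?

Row minima are 4 and 2, so the maximizer's maximin is 4; column maxima are 7 and 9, so the minimizer's minimax is 7. These differ, so the equilibrium is in mixed strategies.
Let the maximizer play A with probability p. The minimizer is indifferent when 7p + 2(1−p) = 4p + 9(1−p), giving p = 7/10.

7/10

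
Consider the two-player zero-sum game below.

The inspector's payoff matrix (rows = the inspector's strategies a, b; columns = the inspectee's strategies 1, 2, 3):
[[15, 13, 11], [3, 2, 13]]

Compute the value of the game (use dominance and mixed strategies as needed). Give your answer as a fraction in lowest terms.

Column 1 is strictly dominated by 2 for the inspectee (it gives the inspector more in every row).
The remaining 2×2 game on (a, b) × (2, 3) has no saddle point. Let the inspector play a with probability p; indifference gives 13p + 2(1−p) = 11p + 13(1−p), so p = 11/13.
Similarly the inspectee's optimal q on 2 is 2/13, and the value is 13·(2/13) + (11)·(11/13) = 147/13.

147/13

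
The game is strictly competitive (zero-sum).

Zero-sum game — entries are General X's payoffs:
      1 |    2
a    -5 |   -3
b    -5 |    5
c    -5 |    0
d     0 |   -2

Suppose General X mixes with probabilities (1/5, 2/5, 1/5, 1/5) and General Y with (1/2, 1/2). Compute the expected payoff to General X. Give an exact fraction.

Against (1/2, 1/2), each row's expected payoff is a: -4; b: 0; c: -5/2; d: -1.
Taking the (1/5, 2/5, 1/5, 1/5)-weighted average: (1/5)·(-4) + (2/5)·(0) + (1/5)·(-5/2) + (1/5)·(-1) = -3/2.

-3/2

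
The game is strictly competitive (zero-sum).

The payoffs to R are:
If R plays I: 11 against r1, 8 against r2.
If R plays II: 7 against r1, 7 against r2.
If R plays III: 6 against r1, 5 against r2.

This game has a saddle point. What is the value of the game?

Row minima: 8, 7, 5 → R's maximin is 8.
Column maxima: 11, 8 → C's minimax is 8.
They coincide at (I, r2), so the value is 8.

8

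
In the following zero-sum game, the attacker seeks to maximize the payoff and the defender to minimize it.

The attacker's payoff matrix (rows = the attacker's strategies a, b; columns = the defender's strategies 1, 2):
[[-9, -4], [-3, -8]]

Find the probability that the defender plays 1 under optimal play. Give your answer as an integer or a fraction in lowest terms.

Row minima are -9 and -8, so the attacker's maximin is -8; column maxima are -3 and -4, so the defender's minimax is -4. These differ, so the equilibrium is in mixed strategies.
Let the defender play 1 with probability q. The attacker is indifferent when −9q − 4(1−q) = −3q − 8(1−q), giving q = 2/5.

2/5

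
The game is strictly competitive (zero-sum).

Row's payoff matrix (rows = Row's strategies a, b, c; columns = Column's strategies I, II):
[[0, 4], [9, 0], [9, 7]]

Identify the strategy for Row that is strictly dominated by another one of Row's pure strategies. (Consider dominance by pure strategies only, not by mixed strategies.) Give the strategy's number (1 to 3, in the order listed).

1

Compare a with c: 9 > 0, 7 > 4.
So c strictly dominates a for Row; a is strictly dominated.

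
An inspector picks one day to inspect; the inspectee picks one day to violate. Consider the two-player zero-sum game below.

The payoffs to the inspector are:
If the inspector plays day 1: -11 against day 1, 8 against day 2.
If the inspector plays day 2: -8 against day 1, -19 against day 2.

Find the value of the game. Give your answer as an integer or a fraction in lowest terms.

-91/10

Row minima are -11 and -19, so the inspector's maximin is -11; column maxima are -8 and 8, so the inspectee's minimax is -8. These differ, so the equilibrium is in mixed strategies.
Let the inspector play day 1 with probability p. The inspectee is indifferent when −11p − 8(1−p) = 8p − 19(1−p), giving p = 11/30.
Let the inspectee play day 1 with probability q. The inspector is indifferent when −11q + 8(1−q) = −8q − 19(1−q), giving q = 9/10.
The value is -11·(9/10) + (8)·(1/10) = -91/10.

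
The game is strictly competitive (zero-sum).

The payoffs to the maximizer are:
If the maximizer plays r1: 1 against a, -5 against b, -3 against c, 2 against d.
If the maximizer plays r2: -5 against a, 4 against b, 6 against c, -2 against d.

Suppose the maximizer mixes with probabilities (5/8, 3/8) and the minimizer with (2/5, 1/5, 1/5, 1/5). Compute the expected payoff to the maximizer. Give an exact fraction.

Against (2/5, 1/5, 1/5, 1/5), each row's expected payoff is r1: -4/5; r2: -2/5.
Taking the (5/8, 3/8)-weighted average: (5/8)·(-4/5) + (3/8)·(-2/5) = -13/20.

-13/20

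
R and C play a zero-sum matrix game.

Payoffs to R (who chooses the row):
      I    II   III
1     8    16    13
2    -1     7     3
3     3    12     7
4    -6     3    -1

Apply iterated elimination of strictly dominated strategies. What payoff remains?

Row 4 is strictly dominated by row 1 (8>-6, 16>3, 13>-1); eliminate 4.
Row 3 is strictly dominated by row 1 (8>3, 16>12, 13>7); eliminate 3.
Row 2 is strictly dominated by row 1 (8>-1, 16>7, 13>3); eliminate 2.
Column III is strictly dominated by I for C (8<13); eliminate III.
Column II is strictly dominated by I for C (8<16); eliminate II.
Only (1, I) remains, with payoff 8.

8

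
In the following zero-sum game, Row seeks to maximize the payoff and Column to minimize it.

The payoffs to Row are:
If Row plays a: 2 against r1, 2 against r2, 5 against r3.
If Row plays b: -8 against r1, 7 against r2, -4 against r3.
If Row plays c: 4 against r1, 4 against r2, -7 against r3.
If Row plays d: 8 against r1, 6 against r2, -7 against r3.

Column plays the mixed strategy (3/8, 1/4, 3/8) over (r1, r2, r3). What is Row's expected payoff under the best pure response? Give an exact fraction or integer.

a: (2)·(3/8) + (2)·(1/4) + (5)·(3/8) = 25/8.
b: (-8)·(3/8) + (7)·(1/4) + (-4)·(3/8) = -11/4.
c: (4)·(3/8) + (4)·(1/4) + (-7)·(3/8) = -1/8.
d: (8)·(3/8) + (6)·(1/4) + (-7)·(3/8) = 15/8.
The best pure response is a with expected payoff 25/8.

25/8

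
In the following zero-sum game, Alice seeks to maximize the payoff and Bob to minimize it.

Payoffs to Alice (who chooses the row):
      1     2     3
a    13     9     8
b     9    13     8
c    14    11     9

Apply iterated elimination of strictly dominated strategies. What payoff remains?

9

Column 1 is strictly dominated by 3 for Bob (8<13, 8<9, 9<14); eliminate 1.
Column 2 is strictly dominated by 3 for Bob (8<9, 8<13, 9<11); eliminate 2.
Row a is strictly dominated by row c (9>8); eliminate a.
Row b is strictly dominated by row c (9>8); eliminate b.
Only (c, 3) remains, with payoff 9.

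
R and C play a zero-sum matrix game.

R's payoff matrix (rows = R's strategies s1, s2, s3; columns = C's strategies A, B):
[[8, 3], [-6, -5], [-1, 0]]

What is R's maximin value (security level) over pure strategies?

The worst-case payoff for each row is s1: 3, s2: -6, s3: -1.
The best of these is 3.

3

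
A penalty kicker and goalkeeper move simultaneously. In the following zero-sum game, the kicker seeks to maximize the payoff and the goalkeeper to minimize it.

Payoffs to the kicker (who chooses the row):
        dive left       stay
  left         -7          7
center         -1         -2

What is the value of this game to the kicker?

-7/5

Row minima are -7 and -2, so the kicker's maximin is -2; column maxima are -1 and 7, so the goalkeeper's minimax is -1. These differ, so the equilibrium is in mixed strategies.
Let the kicker play left with probability p. The goalkeeper is indifferent when −7p − (1−p) = 7p − 2(1−p), giving p = 1/15.
Let the goalkeeper play dive left with probability q. The kicker is indifferent when −7q + 7(1−q) = −q − 2(1−q), giving q = 3/5.
The value is -7·(3/5) + (7)·(2/5) = -7/5.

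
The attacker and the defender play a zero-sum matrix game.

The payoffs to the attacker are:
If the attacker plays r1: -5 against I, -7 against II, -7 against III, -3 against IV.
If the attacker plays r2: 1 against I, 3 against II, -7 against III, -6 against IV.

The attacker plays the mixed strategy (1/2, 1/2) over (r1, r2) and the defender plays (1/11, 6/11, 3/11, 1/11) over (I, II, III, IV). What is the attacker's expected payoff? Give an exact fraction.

Against (1/11, 6/11, 3/11, 1/11), each row's expected payoff is r1: -71/11; r2: -8/11.
Taking the (1/2, 1/2)-weighted average: (1/2)·(-71/11) + (1/2)·(-8/11) = -79/22.

-79/22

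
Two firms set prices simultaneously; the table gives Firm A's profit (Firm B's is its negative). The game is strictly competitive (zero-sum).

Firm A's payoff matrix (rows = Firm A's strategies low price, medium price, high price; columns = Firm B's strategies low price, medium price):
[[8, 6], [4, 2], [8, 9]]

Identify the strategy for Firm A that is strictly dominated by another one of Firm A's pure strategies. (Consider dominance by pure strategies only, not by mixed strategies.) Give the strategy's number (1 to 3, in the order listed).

2

Compare medium price with low price: 8 > 4, 6 > 2.
So low price strictly dominates medium price for Firm A; medium price is strictly dominated.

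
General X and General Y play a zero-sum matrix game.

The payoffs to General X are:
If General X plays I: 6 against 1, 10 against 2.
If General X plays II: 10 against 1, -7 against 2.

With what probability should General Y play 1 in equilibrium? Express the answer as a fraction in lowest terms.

Row minima are 6 and -7, so General X's maximin is 6; column maxima are 10 and 10, so General Y's minimax is 10. These differ, so the equilibrium is in mixed strategies.
Let General Y play 1 with probability q. General X is indifferent when 6q + 10(1−q) = 10q − 7(1−q), giving q = 17/21.

17/21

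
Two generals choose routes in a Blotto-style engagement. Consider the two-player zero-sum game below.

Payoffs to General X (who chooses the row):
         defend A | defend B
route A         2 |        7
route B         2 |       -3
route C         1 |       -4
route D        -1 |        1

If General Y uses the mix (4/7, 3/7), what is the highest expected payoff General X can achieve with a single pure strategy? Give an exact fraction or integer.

route A: (2)·(4/7) + (7)·(3/7) = 29/7.
route B: (2)·(4/7) + (-3)·(3/7) = -1/7.
route C: (1)·(4/7) + (-4)·(3/7) = -8/7.
route D: (-1)·(4/7) + (1)·(3/7) = -1/7.
The best pure response is route A with expected payoff 29/7.

29/7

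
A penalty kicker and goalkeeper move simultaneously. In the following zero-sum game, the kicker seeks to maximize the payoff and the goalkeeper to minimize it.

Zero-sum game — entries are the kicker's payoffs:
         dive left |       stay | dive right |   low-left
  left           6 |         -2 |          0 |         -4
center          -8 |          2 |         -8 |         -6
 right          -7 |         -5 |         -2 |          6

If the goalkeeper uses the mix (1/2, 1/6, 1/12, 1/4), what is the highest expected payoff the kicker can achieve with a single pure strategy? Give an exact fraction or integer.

5/3

left: (6)·(1/2) + (-2)·(1/6) + (0)·(1/12) + (-4)·(1/4) = 5/3.
center: (-8)·(1/2) + (2)·(1/6) + (-8)·(1/12) + (-6)·(1/4) = -35/6.
right: (-7)·(1/2) + (-5)·(1/6) + (-2)·(1/12) + (6)·(1/4) = -3.
The best pure response is left with expected payoff 5/3.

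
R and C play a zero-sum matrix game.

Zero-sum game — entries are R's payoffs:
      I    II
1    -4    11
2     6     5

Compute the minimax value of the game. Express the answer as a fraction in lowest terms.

43/8

Row minima are -4 and 5, so R's maximin is 5; column maxima are 6 and 11, so C's minimax is 6. These differ, so the equilibrium is in mixed strategies.
Let R play 1 with probability p. C is indifferent when −4p + 6(1−p) = 11p + 5(1−p), giving p = 1/16.
Let C play I with probability q. R is indifferent when −4q + 11(1−q) = 6q + 5(1−q), giving q = 3/8.
The value is -4·(3/8) + (11)·(5/8) = 43/8.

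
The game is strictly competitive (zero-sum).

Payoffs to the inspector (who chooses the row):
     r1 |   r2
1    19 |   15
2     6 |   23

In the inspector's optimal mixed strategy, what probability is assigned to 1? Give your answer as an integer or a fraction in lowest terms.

Row minima are 15 and 6, so the inspector's maximin is 15; column maxima are 19 and 23, so the inspectee's minimax is 19. These differ, so the equilibrium is in mixed strategies.
Let the inspector play 1 with probability p. The inspectee is indifferent when 19p + 6(1−p) = 15p + 23(1−p), giving p = 17/21.

17/21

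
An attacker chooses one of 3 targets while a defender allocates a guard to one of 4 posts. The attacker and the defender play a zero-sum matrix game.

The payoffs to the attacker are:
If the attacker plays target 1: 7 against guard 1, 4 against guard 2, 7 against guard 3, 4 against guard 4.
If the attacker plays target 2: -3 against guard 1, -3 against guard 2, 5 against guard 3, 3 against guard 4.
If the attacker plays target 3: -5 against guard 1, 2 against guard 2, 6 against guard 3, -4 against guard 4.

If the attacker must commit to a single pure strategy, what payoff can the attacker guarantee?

4

The worst-case payoff for each row is target 1: 4, target 2: -3, target 3: -5.
The best of these is 4.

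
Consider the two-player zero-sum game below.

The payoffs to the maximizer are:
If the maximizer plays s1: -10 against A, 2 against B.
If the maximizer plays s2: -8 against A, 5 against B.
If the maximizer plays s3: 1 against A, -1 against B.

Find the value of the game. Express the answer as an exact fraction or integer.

-1/5

Row s1 is strictly dominated by row s2, so the maximizer never plays it.
The remaining 2×2 game on (s2, s3) × (A, B) has no saddle point. Let the maximizer play s2 with probability p; indifference gives −8p + (1−p) = 5p − (1−p), so p = 2/15.
Similarly the minimizer's optimal q on A is 2/5, and the value is -8·(2/5) + (5)·(3/5) = -1/5.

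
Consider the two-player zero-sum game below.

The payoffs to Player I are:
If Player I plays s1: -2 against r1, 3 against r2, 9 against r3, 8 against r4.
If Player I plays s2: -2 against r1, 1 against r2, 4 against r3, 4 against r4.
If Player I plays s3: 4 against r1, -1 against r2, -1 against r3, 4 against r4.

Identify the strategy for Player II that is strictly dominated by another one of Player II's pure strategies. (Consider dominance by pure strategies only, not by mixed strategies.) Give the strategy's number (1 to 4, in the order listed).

Player II prefers columns that give Player I less. Compare r4 with r2: 3 < 8, 1 < 4, -1 < 4.
So r2 strictly dominates r4 for Player II; r4 is strictly dominated.

4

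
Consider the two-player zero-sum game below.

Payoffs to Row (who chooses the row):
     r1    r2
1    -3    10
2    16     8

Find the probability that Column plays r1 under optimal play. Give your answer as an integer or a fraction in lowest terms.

Row minima are -3 and 8, so Row's maximin is 8; column maxima are 16 and 10, so Column's minimax is 10. These differ, so the equilibrium is in mixed strategies.
Let Column play r1 with probability q. Row is indifferent when −3q + 10(1−q) = 16q + 8(1−q), giving q = 2/21.

2/21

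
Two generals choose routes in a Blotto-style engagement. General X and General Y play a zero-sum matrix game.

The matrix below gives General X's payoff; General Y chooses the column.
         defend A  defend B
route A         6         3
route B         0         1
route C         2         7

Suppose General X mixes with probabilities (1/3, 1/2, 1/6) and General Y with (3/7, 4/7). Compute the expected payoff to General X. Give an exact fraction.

53/21

Against (3/7, 4/7), each row's expected payoff is route A: 30/7; route B: 4/7; route C: 34/7.
Taking the (1/3, 1/2, 1/6)-weighted average: (1/3)·(30/7) + (1/2)·(4/7) + (1/6)·(34/7) = 53/21.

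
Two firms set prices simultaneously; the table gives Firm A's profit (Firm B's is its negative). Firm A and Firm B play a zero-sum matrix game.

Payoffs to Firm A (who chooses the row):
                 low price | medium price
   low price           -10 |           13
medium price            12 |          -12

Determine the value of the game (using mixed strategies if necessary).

Row minima are -10 and -12, so Firm A's maximin is -10; column maxima are 12 and 13, so Firm B's minimax is 12. These differ, so the equilibrium is in mixed strategies.
Let Firm A play low price with probability p. Firm B is indifferent when −10p + 12(1−p) = 13p − 12(1−p), giving p = 24/47.
Let Firm B play low price with probability q. Firm A is indifferent when −10q + 13(1−q) = 12q − 12(1−q), giving q = 25/47.
The value is -10·(25/47) + (13)·(22/47) = 36/47.

36/47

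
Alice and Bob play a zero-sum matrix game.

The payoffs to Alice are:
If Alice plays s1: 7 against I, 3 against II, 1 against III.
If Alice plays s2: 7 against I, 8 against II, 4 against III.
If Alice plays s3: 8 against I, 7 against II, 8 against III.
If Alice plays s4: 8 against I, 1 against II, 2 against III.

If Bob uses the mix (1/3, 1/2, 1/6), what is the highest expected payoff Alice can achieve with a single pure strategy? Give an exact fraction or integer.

s1: (7)·(1/3) + (3)·(1/2) + (1)·(1/6) = 4.
s2: (7)·(1/3) + (8)·(1/2) + (4)·(1/6) = 7.
s3: (8)·(1/3) + (7)·(1/2) + (8)·(1/6) = 15/2.
s4: (8)·(1/3) + (1)·(1/2) + (2)·(1/6) = 7/2.
The best pure response is s3 with expected payoff 15/2.

15/2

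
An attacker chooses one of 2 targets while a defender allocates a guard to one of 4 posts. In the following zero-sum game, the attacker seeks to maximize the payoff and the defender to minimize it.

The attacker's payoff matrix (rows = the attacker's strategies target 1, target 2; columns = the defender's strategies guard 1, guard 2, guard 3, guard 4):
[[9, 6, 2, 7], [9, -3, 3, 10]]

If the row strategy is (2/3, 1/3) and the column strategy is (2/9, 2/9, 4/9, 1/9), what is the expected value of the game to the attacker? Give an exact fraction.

124/27

Against (2/9, 2/9, 4/9, 1/9), each row's expected payoff is target 1: 5; target 2: 34/9.
Taking the (2/3, 1/3)-weighted average: (2/3)·(5) + (1/3)·(34/9) = 124/27.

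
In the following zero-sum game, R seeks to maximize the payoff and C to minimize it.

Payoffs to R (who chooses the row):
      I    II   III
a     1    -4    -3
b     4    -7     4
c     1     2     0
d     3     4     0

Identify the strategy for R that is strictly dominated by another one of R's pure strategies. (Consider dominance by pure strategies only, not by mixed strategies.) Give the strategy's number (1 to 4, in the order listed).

Compare a with d: 3 > 1, 4 > -4, 0 > -3.
So d strictly dominates a for R; a is strictly dominated.

1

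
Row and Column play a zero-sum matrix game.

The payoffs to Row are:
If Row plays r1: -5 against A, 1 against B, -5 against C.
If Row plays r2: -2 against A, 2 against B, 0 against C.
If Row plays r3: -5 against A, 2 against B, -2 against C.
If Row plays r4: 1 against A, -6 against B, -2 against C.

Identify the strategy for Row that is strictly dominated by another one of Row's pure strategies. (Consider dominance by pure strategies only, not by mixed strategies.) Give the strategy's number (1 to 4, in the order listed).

Compare r1 with r2: -2 > -5, 2 > 1, 0 > -5.
So r2 strictly dominates r1 for Row; r1 is strictly dominated.

1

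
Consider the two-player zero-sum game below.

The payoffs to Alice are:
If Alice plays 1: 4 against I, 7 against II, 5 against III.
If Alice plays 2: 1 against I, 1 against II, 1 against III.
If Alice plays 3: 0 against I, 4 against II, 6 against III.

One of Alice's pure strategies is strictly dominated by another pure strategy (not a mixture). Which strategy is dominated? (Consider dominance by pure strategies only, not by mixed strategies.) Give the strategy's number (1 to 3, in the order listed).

Compare 2 with 1: 4 > 1, 7 > 1, 5 > 1.
So 1 strictly dominates 2 for Alice; 2 is strictly dominated.

2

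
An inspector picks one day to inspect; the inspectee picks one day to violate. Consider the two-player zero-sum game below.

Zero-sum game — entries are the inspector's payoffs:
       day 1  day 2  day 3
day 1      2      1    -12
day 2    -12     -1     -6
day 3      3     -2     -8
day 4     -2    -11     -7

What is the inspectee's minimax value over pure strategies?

-6

The worst case (largest entry) in each column is day 1: 3, day 2: 1, day 3: -6.
The best (smallest) of these is -6.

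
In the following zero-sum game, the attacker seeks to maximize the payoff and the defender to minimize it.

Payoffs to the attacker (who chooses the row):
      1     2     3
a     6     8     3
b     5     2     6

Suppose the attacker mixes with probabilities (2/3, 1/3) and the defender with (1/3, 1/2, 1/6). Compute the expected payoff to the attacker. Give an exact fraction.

Against (1/3, 1/2, 1/6), each row's expected payoff is a: 13/2; b: 11/3.
Taking the (2/3, 1/3)-weighted average: (2/3)·(13/2) + (1/3)·(11/3) = 50/9.

50/9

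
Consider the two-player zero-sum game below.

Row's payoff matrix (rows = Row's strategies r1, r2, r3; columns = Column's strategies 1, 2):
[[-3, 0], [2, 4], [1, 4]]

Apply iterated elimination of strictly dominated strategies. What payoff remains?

Row r1 is strictly dominated by row r2 (2>-3, 4>0); eliminate r1.
Column 2 is strictly dominated by 1 for Column (2<4, 1<4); eliminate 2.
Row r3 is strictly dominated by row r2 (2>1); eliminate r3.
Only (r2, 1) remains, with payoff 2.

2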